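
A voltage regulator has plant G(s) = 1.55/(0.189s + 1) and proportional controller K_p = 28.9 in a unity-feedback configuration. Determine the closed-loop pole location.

Closed loop: T(s) = K_p·G/(1+K_p·G) = 44.8/(0.189s + 1 + 44.8), with pole at s = −(1 + 44.8)/0.189 = −242.3.

s = -242.3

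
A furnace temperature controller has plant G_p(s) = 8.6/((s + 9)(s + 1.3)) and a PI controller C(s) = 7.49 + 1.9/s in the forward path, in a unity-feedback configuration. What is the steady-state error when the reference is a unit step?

The open loop C(s)G_p(s) has a pole at the origin (type 1), so the static position error constant is infinite and e_ss = 1/(1+∞) = 0.

0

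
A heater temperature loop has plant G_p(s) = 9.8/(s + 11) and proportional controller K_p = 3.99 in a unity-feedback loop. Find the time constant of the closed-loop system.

Closed-loop transfer function: T(s) = K_p·G_p(s)/(1 + K_p·G_p(s)) = 39.1/(s + 11 + 39.1) = 39.1/(s + 50.1).
Time constant τ = 1/50.1 = 0.02 s.

τ = 0.02 s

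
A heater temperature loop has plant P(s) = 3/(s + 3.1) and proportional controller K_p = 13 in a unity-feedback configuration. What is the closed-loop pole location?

Closed-loop transfer function: T(s) = K_p·P(s)/(1 + K_p·P(s)) = 39/(s + 3.1 + 39) = 39/(s + 42.1).
The closed-loop pole is at s = −42.1.

s = -42.1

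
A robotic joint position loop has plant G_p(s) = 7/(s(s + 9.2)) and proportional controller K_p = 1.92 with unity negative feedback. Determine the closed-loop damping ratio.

With unity feedback the closed-loop characteristic equation is s² + 9.2s + 1.92·7 = s² + 9.2s + 13.44 = 0.
So ω_n² = 13.44 ⇒ ω_n = 3.666 rad/s, and ζ = 9.2/(2ω_n) = 1.25.

ζ = 1.25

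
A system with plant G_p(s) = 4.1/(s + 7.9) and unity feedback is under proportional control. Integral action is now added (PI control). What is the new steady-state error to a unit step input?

The integrator makes K_pos = lim_{s→0} C(s)G(s) infinite, so e_ss = 1/(1+K_pos) = 0.

0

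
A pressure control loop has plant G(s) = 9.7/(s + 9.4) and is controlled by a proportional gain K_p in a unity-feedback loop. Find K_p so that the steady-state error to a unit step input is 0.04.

Steady-state error for a unit step on this type-0 loop is 1/(1 + K_p·G(0)).
G(0) = 1.032. Require 1/(1 + K_p·1.032) = 0.04, so 1 + 1.032·K_p = 25.
K_p = (25 − 1)/1.032 = 23.3.

K_p = 23.3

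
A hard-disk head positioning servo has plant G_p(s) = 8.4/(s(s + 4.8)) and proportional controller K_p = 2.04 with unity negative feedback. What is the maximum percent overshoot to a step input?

Closed-loop characteristic equation: s² + 4.8s + 17.14 = 0, so ω_n = 4.14 rad/s and ζ = 4.8/(2·4.14) = 0.5798.
%OS = 100·exp(−πζ/√(1−ζ²)) = 100·exp(−π·0.5798/√0.6639) = 10.7%.

10.7%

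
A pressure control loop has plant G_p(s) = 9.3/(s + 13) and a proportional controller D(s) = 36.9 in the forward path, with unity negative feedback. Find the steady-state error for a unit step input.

0.0365

The loop is type 0. Static position error constant K_pos = D(0)·G_p(0) = 36.9·0.7154 = 26.4.
Steady-state error to a unit step: e_ss = 1/(1+K_pos) = 1/27.4 = 0.0365.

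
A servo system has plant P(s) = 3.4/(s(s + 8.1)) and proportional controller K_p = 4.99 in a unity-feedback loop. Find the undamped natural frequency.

ω_n = 4.12 rad/s

With unity feedback the closed-loop characteristic equation is s² + 8.1s + 4.99·3.4 = s² + 8.1s + 16.97 = 0.
Matching s² + 2ζω_n s + ω_n²: ω_n = √16.97 = 4.119 rad/s and 2ζω_n = 8.1, so ζ = 8.1/(2·4.119) = 0.983.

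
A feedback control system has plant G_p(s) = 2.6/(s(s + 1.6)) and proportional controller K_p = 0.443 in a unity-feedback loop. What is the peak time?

T_p = 4.39 s

The closed-loop denominator s² + 1.6s + 1.152 gives ω_n = √1.152 = 1.073 and ζ = 1.6/(2ω_n) = 0.7454.
Damped frequency ω_d = ω_n√(1−ζ²) = 0.7154 rad/s, so peak time T_p = π/ω_d = 4.39 s.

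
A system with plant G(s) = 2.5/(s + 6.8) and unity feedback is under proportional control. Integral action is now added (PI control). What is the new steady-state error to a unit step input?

0

The integrator makes K_pos = lim_{s→0} C(s)G(s) infinite, so e_ss = 1/(1+K_pos) = 0.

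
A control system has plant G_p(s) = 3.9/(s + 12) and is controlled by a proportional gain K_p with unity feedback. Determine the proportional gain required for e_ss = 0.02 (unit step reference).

K_p = 151

Steady-state error for a unit step on this type-0 loop is 1/(1 + K_p·G_p(0)).
G_p(0) = 0.325. Require 1/(1 + K_p·0.325) = 0.02, so 1 + 0.325·K_p = 50.
K_p = (50 − 1)/0.325 = 151.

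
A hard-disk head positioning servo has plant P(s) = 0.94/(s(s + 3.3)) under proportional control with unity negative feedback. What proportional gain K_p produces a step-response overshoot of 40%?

K_p = 36.9

From %OS = 100·exp(−πζ/√(1−ζ²)) = 40%, ζ = −ln(0.4)/√(π²+ln²(0.4)) = 0.28.
Characteristic equation s² + 3.3s + 0.94K_p = 0 gives ζ = 3.3/(2√(0.94K_p)).
Setting ζ = 0.28: √(0.94K_p) = 3.3/(2·0.28) = 5.893, so K_p = 34.73/0.94 = 36.9.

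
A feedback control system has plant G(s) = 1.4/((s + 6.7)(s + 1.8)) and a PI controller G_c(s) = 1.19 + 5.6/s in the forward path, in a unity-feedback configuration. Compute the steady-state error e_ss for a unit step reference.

The open loop G_c(s)G(s) has a pole at the origin (type 1), so the static position error constant is infinite and e_ss = 1/(1+∞) = 0.

0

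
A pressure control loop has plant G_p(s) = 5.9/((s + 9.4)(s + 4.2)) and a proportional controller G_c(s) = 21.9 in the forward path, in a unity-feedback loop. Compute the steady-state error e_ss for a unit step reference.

0.234

The loop is type 0. Static position error constant K_pos = G_c(0)·G_p(0) = 21.9·0.1494 = 3.273.
Steady-state error to a unit step: e_ss = 1/(1+K_pos) = 1/4.273 = 0.234.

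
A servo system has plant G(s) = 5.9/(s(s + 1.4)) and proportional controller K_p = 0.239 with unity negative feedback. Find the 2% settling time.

T_s ≈ 5.71 s

From 1 + K_pG(s) = 0: s² + 1.4s + 1.41 = 0 ⇒ ω_n = 1.187, ζ = 0.5895.
2% settling time T_s ≈ 4/(ζω_n) = 4/0.7 = 5.71 s.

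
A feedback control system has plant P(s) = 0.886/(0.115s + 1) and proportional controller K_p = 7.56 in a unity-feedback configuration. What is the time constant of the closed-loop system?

Closed loop: T(s) = K_p·P/(1+K_p·P) = 6.698/(0.115s + 1 + 6.698), with pole at s = −(1 + 6.698)/0.115 = −66.94.
Closed-loop time constant τ = 1/66.94 = 0.0149 s.

τ = 0.0149 s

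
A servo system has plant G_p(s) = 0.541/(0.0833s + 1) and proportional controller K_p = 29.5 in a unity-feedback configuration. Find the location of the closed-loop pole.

s = -203.6

Closed loop: T(s) = K_p·G_p/(1+K_p·G_p) = 15.96/(0.0833s + 1 + 15.96), with pole at s = −(1 + 15.96)/0.0833 = −203.6.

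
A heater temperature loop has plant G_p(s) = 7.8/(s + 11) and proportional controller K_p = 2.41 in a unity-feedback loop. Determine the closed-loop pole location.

s = -29.8

Closed-loop transfer function: T(s) = K_p·G_p(s)/(1 + K_p·G_p(s)) = 18.8/(s + 11 + 18.8) = 18.8/(s + 29.8).
The closed-loop pole is at s = −29.8.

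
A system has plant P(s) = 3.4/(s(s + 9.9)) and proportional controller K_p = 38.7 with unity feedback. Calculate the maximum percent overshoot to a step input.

22.3%

Closed-loop characteristic equation: s² + 9.9s + 131.6 = 0, so ω_n = 11.47 rad/s and ζ = 9.9/(2·11.47) = 0.4315.
%OS = 100·exp(−πζ/√(1−ζ²)) = 100·exp(−π·0.4315/√0.8138) = 22.3%.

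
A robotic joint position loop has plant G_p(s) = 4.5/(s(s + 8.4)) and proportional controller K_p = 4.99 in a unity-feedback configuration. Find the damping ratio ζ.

With unity feedback the closed-loop characteristic equation is s² + 8.4s + 4.99·4.5 = s² + 8.4s + 22.46 = 0.
So ω_n² = 22.46 ⇒ ω_n = 4.739 rad/s, and ζ = 8.4/(2ω_n) = 0.886.

ζ = 0.886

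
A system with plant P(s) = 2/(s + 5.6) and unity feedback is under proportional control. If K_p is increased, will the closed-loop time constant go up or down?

The closed-loop bandwidth 5.6+K_p·2 grows with K_p, so τ shrinks.

decrease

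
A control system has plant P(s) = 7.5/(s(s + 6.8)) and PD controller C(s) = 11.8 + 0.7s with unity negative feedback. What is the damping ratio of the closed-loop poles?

ζ = 0.64

Forward path: (11.8 + 0.7s)·7.5/(s(s+6.8)). The closed-loop characteristic equation is s² + (6.8 + 7.5·0.7)s + 7.5·11.8 = 0.
That is s² + 12.05s + 88.5 = 0, so ω_n = 9.407 rad/s and ζ = 12.05/(2·9.407) = 0.6405.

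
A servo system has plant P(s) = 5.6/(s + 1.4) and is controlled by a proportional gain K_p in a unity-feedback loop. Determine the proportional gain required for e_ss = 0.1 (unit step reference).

The loop is type 0, so e_ss(step) = 1/(1 + K_pos) with K_pos = K_p·P(0).
P(0) = 4. Require 1/(1 + K_p·4) = 0.1, so 1 + 4·K_p = 10.
K_p = (10 − 1)/4 = 2.25.

K_p = 2.25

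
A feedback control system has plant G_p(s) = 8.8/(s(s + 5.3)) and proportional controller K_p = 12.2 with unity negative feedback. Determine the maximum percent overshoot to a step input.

Closed-loop characteristic equation: s² + 5.3s + 107.4 = 0, so ω_n = 10.36 rad/s and ζ = 5.3/(2·10.36) = 0.2558.
%OS = 100·exp(−πζ/√(1−ζ²)) = 100·exp(−π·0.2558/√0.9346) = 43.6%.

43.6%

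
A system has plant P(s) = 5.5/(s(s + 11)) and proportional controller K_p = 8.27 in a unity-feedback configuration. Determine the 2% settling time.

T_s ≈ 0.727 s

The closed-loop denominator s² + 11s + 45.48 gives ω_n = √45.48 = 6.744 and ζ = 11/(2ω_n) = 0.8155.
2% settling time T_s ≈ 4/(ζω_n) = 4/5.5 = 0.727 s.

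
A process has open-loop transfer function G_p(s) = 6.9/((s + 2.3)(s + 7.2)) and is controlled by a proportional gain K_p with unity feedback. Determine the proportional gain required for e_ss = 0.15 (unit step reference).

For a type-0 loop with proportional control, e_ss = 1/(1 + K_p·G_p(0)).
G_p(0) = 0.4167. Require 1/(1 + K_p·0.4167) = 0.15, so 1 + 0.4167·K_p = 6.667.
K_p = (6.667 − 1)/0.4167 = 13.6.

K_p = 13.6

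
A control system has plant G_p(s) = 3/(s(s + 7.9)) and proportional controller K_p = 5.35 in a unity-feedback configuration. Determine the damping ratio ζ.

The closed-loop denominator is s(s+7.9) + 5.35·3 = s² + 7.9s + 16.05.
So ω_n² = 16.05 ⇒ ω_n = 4.006 rad/s, and ζ = 7.9/(2ω_n) = 0.986.

ζ = 0.986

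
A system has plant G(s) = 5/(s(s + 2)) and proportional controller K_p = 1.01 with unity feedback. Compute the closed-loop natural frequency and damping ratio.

ω_n = 2.25 rad/s, ζ = 0.445

The closed-loop denominator is s(s+2) + 1.01·5 = s² + 2s + 5.05.
Matching s² + 2ζω_n s + ω_n²: ω_n = √5.05 = 2.247 rad/s and 2ζω_n = 2, so ζ = 2/(2·2.247) = 0.445.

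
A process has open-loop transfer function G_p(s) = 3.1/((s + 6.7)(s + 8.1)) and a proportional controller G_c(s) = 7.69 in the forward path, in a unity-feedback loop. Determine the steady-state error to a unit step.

The loop is type 0. Static position error constant K_pos = G_c(0)·G_p(0) = 7.69·0.05712 = 0.4393.
Steady-state error to a unit step: e_ss = 1/(1+K_pos) = 1/1.439 = 0.695.

0.695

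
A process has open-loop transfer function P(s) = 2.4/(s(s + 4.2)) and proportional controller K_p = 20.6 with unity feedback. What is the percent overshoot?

37.4%

Closed-loop characteristic equation: s² + 4.2s + 49.44 = 0, so ω_n = 7.031 rad/s and ζ = 4.2/(2·7.031) = 0.2987.
%OS = 100·exp(−πζ/√(1−ζ²)) = 100·exp(−π·0.2987/√0.9108) = 37.4%.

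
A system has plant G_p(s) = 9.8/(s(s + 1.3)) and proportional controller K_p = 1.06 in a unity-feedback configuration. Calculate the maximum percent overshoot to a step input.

52.4%

The closed-loop denominator s² + 1.3s + 10.39 gives ω_n = √10.39 = 3.223 and ζ = 1.3/(2ω_n) = 0.2017.
%OS = 100·exp(−πζ/√(1−ζ²)) = 100·exp(−π·0.2017/√0.9593) = 52.4%.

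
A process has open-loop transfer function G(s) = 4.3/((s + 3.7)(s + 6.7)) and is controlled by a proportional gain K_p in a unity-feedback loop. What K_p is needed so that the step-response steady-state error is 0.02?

K_p = 282

The loop is type 0, so e_ss(step) = 1/(1 + K_pos) with K_pos = K_p·G(0).
G(0) = 0.1735. Require 1/(1 + K_p·0.1735) = 0.02, so 1 + 0.1735·K_p = 50.
K_p = (50 − 1)/0.1735 = 282.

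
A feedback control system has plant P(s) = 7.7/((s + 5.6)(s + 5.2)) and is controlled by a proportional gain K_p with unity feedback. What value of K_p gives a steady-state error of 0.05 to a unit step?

For a type-0 loop with proportional control, e_ss = 1/(1 + K_p·P(0)).
P(0) = 0.2644. Require 1/(1 + K_p·0.2644) = 0.05, so 1 + 0.2644·K_p = 20.
K_p = (20 − 1)/0.2644 = 71.9.

K_p = 71.9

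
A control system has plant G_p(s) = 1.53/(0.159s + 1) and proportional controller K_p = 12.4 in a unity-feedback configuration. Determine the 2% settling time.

T_s ≈ 0.0318 s

Closed loop: T(s) = K_p·G_p/(1+K_p·G_p) = 18.97/(0.159s + 1 + 18.97), with pole at s = −(1 + 18.97)/0.159 = −125.6.
τ = 1/125.6 = 0.007961 s, so 2% settling time ≈ 4τ = 0.0318 s.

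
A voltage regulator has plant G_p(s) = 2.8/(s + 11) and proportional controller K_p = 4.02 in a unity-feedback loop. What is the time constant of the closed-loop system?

Closed-loop transfer function: T(s) = K_p·G_p(s)/(1 + K_p·G_p(s)) = 11.26/(s + 11 + 11.26) = 11.26/(s + 22.26).
Time constant τ = 1/22.26 = 0.0449 s.

τ = 0.0449 s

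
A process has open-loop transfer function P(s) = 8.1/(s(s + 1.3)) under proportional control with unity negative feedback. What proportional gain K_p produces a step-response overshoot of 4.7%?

K_p = 0.107

From %OS = 100·exp(−πζ/√(1−ζ²)) = 4.7%, ζ = −ln(0.047)/√(π²+ln²(0.047)) = 0.6975.
Characteristic equation s² + 1.3s + 8.1K_p = 0 gives ζ = 1.3/(2√(8.1K_p)).
Setting ζ = 0.6975: √(8.1K_p) = 1.3/(2·0.6975) = 0.9319, so K_p = 0.8685/8.1 = 0.107.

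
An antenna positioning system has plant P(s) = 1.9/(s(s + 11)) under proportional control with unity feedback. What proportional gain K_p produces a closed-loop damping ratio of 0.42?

K_p = 90.3

Closed-loop characteristic equation: s² + 11s + K_p·1.9 = 0.
So ω_n = √(1.9K_p) and 2ζω_n = 11, giving ζ = 11/(2√(1.9K_p)).
Setting ζ = 0.42: √(1.9K_p) = 11/(2·0.42) = 13.1, so K_p = 171.5/1.9 = 90.3.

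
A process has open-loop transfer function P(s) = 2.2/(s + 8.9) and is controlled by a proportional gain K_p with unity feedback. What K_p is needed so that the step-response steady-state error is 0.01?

Steady-state error for a unit step on this type-0 loop is 1/(1 + K_p·P(0)).
P(0) = 0.2472. Require 1/(1 + K_p·0.2472) = 0.01, so 1 + 0.2472·K_p = 100.
K_p = (100 − 1)/0.2472 = 400.

K_p = 400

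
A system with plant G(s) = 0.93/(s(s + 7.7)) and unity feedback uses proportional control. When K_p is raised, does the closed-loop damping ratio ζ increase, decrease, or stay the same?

decrease

ζ = 7.7/(2√(0.93K_p)); increasing K_p raises the denominator, so ζ falls.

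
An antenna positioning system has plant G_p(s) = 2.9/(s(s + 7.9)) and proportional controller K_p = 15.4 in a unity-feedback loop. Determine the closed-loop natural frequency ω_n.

ω_n = 6.68 rad/s

The closed-loop denominator is s(s+7.9) + 15.4·2.9 = s² + 7.9s + 44.66.
Matching s² + 2ζω_n s + ω_n²: ω_n = √44.66 = 6.683 rad/s and 2ζω_n = 7.9, so ζ = 7.9/(2·6.683) = 0.591.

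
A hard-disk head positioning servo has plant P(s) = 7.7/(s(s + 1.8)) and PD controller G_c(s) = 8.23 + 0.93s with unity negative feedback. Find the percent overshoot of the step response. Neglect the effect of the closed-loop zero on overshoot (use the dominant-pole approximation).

Forward path: (8.23 + 0.93s)·7.7/(s(s+1.8)). The closed-loop characteristic equation is s² + (1.8 + 7.7·0.93)s + 7.7·8.23 = 0.
That is s² + 8.961s + 63.37 = 0, so ω_n = 7.961 rad/s and ζ = 8.961/(2·7.961) = 0.5628.
%OS = 100·exp(−πζ/√(1−ζ²)) = 11.8%.

11.8%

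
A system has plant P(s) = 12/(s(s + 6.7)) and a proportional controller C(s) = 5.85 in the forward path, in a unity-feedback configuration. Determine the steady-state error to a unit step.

The open loop C(s)P(s) has a pole at the origin (type 1), so the static position error constant is infinite and e_ss = 1/(1+∞) = 0.

0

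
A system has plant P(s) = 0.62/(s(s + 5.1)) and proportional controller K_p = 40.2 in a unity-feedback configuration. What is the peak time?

From 1 + K_pP(s) = 0: s² + 5.1s + 24.92 = 0 ⇒ ω_n = 4.992, ζ = 0.5108.
Damped frequency ω_d = ω_n√(1−ζ²) = 4.292 rad/s, so peak time T_p = π/ω_d = 0.732 s.

T_p = 0.732 s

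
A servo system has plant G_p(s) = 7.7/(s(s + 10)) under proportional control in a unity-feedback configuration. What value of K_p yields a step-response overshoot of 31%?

K_p = 26.6

From %OS = 100·exp(−πζ/√(1−ζ²)) = 31%, ζ = −ln(0.31)/√(π²+ln²(0.31)) = 0.3493.
Characteristic equation s² + 10s + 7.7K_p = 0 gives ζ = 10/(2√(7.7K_p)).
Setting ζ = 0.3493: √(7.7K_p) = 10/(2·0.3493) = 14.31, so K_p = 204.9/7.7 = 26.6.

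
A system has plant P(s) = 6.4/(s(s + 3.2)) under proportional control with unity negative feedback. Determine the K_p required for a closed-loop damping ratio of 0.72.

K_p = 0.772

Closed-loop characteristic equation: s² + 3.2s + K_p·6.4 = 0.
So ω_n = √(6.4K_p) and 2ζω_n = 3.2, giving ζ = 3.2/(2√(6.4K_p)).
Setting ζ = 0.72: √(6.4K_p) = 3.2/(2·0.72) = 2.222, so K_p = 4.938/6.4 = 0.772.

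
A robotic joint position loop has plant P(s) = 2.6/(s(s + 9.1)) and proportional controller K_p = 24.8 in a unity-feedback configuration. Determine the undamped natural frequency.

ω_n = 8.03 rad/s

With unity feedback the closed-loop characteristic equation is s² + 9.1s + 24.8·2.6 = s² + 9.1s + 64.48 = 0.
Matching s² + 2ζω_n s + ω_n²: ω_n = √64.48 = 8.03 rad/s and 2ζω_n = 9.1, so ζ = 9.1/(2·8.03) = 0.567.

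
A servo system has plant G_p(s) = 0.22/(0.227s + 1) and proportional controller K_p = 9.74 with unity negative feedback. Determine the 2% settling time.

T_s ≈ 0.289 s

Closed loop: T(s) = K_p·G_p/(1+K_p·G_p) = 2.143/(0.227s + 1 + 2.143), with pole at s = −(1 + 2.143)/0.227 = −13.84.
τ = 1/13.84 = 0.07223 s, so 2% settling time ≈ 4τ = 0.289 s.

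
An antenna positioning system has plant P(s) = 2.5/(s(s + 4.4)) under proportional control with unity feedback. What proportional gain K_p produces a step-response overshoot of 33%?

From %OS = 100·exp(−πζ/√(1−ζ²)) = 33%, ζ = −ln(0.33)/√(π²+ln²(0.33)) = 0.3328.
Characteristic equation s² + 4.4s + 2.5K_p = 0 gives ζ = 4.4/(2√(2.5K_p)).
Setting ζ = 0.3328: √(2.5K_p) = 4.4/(2·0.3328) = 6.611, so K_p = 43.7/2.5 = 17.5.

K_p = 17.5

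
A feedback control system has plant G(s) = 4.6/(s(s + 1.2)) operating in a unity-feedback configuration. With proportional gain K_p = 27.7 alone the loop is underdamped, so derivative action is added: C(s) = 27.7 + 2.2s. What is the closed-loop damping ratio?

Forward path: (27.7 + 2.2s)·4.6/(s(s+1.2)). The closed-loop characteristic equation is s² + (1.2 + 4.6·2.2)s + 4.6·27.7 = 0.
That is s² + 11.32s + 127.4 = 0, so ω_n = 11.29 rad/s and ζ = 11.32/(2·11.29) = 0.5014.

ζ = 0.501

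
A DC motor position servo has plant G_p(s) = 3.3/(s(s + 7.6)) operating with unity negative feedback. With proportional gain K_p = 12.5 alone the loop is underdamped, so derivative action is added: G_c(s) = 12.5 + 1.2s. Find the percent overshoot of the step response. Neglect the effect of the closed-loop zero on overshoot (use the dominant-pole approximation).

0.153%

Forward path: (12.5 + 1.2s)·3.3/(s(s+7.6)). The closed-loop characteristic equation is s² + (7.6 + 3.3·1.2)s + 3.3·12.5 = 0.
That is s² + 11.56s + 41.25 = 0, so ω_n = 6.423 rad/s and ζ = 11.56/(2·6.423) = 0.8999.
%OS = 100·exp(−πζ/√(1−ζ²)) = 0.153%.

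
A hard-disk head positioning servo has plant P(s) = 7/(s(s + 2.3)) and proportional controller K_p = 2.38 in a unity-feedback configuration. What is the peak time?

From 1 + K_pP(s) = 0: s² + 2.3s + 16.66 = 0 ⇒ ω_n = 4.082, ζ = 0.2817.
Damped frequency ω_d = ω_n√(1−ζ²) = 3.916 rad/s, so peak time T_p = π/ω_d = 0.802 s.

T_p = 0.802 s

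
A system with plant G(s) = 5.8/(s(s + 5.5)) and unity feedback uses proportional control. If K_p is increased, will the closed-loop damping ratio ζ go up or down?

decrease

ζ = 5.5/(2√(5.8K_p)); increasing K_p raises the denominator, so ζ falls.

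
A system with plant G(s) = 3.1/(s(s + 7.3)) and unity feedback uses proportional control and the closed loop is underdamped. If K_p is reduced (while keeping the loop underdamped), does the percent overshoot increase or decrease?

ζ = 7.3/(2√(3.1K_p)) rises as K_p falls; higher damping means less overshoot.

decrease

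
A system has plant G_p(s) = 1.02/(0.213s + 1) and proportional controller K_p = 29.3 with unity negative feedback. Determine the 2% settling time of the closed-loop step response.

T_s ≈ 0.0276 s

Closed loop: T(s) = K_p·G_p/(1+K_p·G_p) = 29.89/(0.213s + 1 + 29.89), with pole at s = −(1 + 29.89)/0.213 = −145.
τ = 1/145 = 0.006896 s, so 2% settling time ≈ 4τ = 0.0276 s.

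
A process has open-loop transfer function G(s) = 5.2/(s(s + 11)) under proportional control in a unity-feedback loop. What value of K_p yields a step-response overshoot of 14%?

K_p = 20.7

From %OS = 100·exp(−πζ/√(1−ζ²)) = 14%, ζ = −ln(0.14)/√(π²+ln²(0.14)) = 0.5305.
Characteristic equation s² + 11s + 5.2K_p = 0 gives ζ = 11/(2√(5.2K_p)).
Setting ζ = 0.5305: √(5.2K_p) = 11/(2·0.5305) = 10.37, so K_p = 107.5/5.2 = 20.7.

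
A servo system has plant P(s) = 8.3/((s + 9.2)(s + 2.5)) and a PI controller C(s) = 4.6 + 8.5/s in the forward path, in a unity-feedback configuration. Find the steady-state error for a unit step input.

0

The open loop C(s)P(s) has a pole at the origin (type 1), so the static position error constant is infinite and e_ss = 1/(1+∞) = 0.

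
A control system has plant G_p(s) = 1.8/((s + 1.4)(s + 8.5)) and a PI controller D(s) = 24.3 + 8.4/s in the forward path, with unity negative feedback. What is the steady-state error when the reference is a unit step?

The open loop D(s)G_p(s) has a pole at the origin (type 1), so the static position error constant is infinite and e_ss = 1/(1+∞) = 0.

0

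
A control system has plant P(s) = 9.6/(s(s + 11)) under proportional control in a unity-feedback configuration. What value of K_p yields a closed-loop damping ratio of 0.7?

Closed-loop characteristic equation: s² + 11s + K_p·9.6 = 0.
So ω_n = √(9.6K_p) and 2ζω_n = 11, giving ζ = 11/(2√(9.6K_p)).
Setting ζ = 0.7: √(9.6K_p) = 11/(2·0.7) = 7.857, so K_p = 61.73/9.6 = 6.43.

K_p = 6.43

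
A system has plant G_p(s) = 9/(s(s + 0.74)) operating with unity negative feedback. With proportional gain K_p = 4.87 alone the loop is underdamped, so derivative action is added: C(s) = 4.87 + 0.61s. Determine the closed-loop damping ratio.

Forward path: (4.87 + 0.61s)·9/(s(s+0.74)). The closed-loop characteristic equation is s² + (0.74 + 9·0.61)s + 9·4.87 = 0.
That is s² + 6.23s + 43.83 = 0, so ω_n = 6.62 rad/s and ζ = 6.23/(2·6.62) = 0.4705.

ζ = 0.471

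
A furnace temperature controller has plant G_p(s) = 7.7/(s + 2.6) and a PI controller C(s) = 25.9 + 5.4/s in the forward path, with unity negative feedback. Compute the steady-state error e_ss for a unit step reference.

0

The open loop C(s)G_p(s) has a pole at the origin (type 1), so the static position error constant is infinite and e_ss = 1/(1+∞) = 0.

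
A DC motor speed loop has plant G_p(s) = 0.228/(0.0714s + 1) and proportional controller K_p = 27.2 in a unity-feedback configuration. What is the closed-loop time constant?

Closed loop: T(s) = K_p·G_p/(1+K_p·G_p) = 6.202/(0.0714s + 1 + 6.202), with pole at s = −(1 + 6.202)/0.0714 = −100.9.
Closed-loop time constant τ = 1/100.9 = 0.00991 s.

τ = 0.00991 s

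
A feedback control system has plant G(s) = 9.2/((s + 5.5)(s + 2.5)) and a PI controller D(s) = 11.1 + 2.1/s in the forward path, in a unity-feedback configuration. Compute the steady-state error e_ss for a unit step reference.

0

The open loop D(s)G(s) has a pole at the origin (type 1), so the static position error constant is infinite and e_ss = 1/(1+∞) = 0.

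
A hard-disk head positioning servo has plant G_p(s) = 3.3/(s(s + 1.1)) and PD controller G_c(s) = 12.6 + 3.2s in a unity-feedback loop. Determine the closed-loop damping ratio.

ζ = 0.904

Forward path: (12.6 + 3.2s)·3.3/(s(s+1.1)). The closed-loop characteristic equation is s² + (1.1 + 3.3·3.2)s + 3.3·12.6 = 0.
That is s² + 11.66s + 41.58 = 0, so ω_n = 6.448 rad/s and ζ = 11.66/(2·6.448) = 0.9041.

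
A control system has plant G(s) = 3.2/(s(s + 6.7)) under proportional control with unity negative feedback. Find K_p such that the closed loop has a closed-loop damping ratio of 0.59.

Closed-loop characteristic equation: s² + 6.7s + K_p·3.2 = 0.
So ω_n = √(3.2K_p) and 2ζω_n = 6.7, giving ζ = 6.7/(2√(3.2K_p)).
Setting ζ = 0.59: √(3.2K_p) = 6.7/(2·0.59) = 5.678, so K_p = 32.24/3.2 = 10.1.

K_p = 10.1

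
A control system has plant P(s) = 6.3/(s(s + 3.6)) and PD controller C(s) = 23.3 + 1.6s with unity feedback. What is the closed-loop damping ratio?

ζ = 0.565

Forward path: (23.3 + 1.6s)·6.3/(s(s+3.6)). The closed-loop characteristic equation is s² + (3.6 + 6.3·1.6)s + 6.3·23.3 = 0.
That is s² + 13.68s + 146.8 = 0, so ω_n = 12.12 rad/s and ζ = 13.68/(2·12.12) = 0.5646.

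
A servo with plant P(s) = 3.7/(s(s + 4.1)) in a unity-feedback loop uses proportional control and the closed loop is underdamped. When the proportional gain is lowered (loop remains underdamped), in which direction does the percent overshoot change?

ζ = 4.1/(2√(3.7K_p)) rises as K_p falls; higher damping means less overshoot.

decrease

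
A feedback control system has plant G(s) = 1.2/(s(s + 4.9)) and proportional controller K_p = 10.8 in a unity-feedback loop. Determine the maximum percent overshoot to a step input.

The closed-loop denominator s² + 4.9s + 12.96 gives ω_n = √12.96 = 3.6 and ζ = 4.9/(2ω_n) = 0.6806.
%OS = 100·exp(−πζ/√(1−ζ²)) = 100·exp(−π·0.6806/√0.5368) = 5.4%.

5.4%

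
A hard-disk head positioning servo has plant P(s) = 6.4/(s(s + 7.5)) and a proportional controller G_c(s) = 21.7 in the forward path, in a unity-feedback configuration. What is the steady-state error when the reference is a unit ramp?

0.054

The loop has one pole at the origin (type 1). Velocity error constant K_v = lim_{s→0} s·G_c(s)P(s) = 21.7·6.4/7.5 = 18.52.
Steady-state error to a unit ramp: e_ss = 1/K_v = 0.054.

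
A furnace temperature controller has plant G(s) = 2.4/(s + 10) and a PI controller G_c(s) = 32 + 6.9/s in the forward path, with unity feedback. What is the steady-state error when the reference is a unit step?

0

The open loop G_c(s)G(s) has a pole at the origin (type 1), so the static position error constant is infinite and e_ss = 1/(1+∞) = 0.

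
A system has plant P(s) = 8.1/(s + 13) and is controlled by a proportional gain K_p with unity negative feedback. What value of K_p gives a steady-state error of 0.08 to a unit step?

K_p = 18.5

For a type-0 loop with proportional control, e_ss = 1/(1 + K_p·P(0)).
P(0) = 0.6231. Require 1/(1 + K_p·0.6231) = 0.08, so 1 + 0.6231·K_p = 12.5.
K_p = (12.5 − 1)/0.6231 = 18.5.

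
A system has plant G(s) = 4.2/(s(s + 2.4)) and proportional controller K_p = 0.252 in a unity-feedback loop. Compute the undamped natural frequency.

ω_n = 1.03 rad/s

1 + K_p·G(s) = 0 gives s² + 2.4s + 1.058 = 0.
So ω_n² = 1.058 ⇒ ω_n = 1.029 rad/s, and ζ = 2.4/(2ω_n) = 1.17.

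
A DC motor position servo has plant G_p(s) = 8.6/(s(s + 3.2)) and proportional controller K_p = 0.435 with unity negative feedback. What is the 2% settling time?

From 1 + K_pG_p(s) = 0: s² + 3.2s + 3.741 = 0 ⇒ ω_n = 1.934, ζ = 0.8272.
2% settling time T_s ≈ 4/(ζω_n) = 4/1.6 = 2.5 s.

T_s ≈ 2.5 s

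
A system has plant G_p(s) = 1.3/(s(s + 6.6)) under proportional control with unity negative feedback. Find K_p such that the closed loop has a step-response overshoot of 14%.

K_p = 29.8

From %OS = 100·exp(−πζ/√(1−ζ²)) = 14%, ζ = −ln(0.14)/√(π²+ln²(0.14)) = 0.5305.
Characteristic equation s² + 6.6s + 1.3K_p = 0 gives ζ = 6.6/(2√(1.3K_p)).
Setting ζ = 0.5305: √(1.3K_p) = 6.6/(2·0.5305) = 6.22, so K_p = 38.69/1.3 = 29.8.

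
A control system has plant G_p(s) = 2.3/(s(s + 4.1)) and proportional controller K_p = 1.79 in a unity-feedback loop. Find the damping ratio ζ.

1 + K_p·G_p(s) = 0 gives s² + 4.1s + 4.117 = 0.
So ω_n² = 4.117 ⇒ ω_n = 2.029 rad/s, and ζ = 4.1/(2ω_n) = 1.01.

ζ = 1.01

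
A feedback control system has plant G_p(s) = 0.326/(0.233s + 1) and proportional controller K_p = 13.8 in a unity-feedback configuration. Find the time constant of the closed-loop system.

τ = 0.0424 s

Closed loop: T(s) = K_p·G_p/(1+K_p·G_p) = 4.499/(0.233s + 1 + 4.499), with pole at s = −(1 + 4.499)/0.233 = −23.6.
Closed-loop time constant τ = 1/23.6 = 0.0424 s.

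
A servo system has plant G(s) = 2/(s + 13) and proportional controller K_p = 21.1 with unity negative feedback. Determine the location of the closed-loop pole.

s = -55.2

Closed-loop transfer function: T(s) = K_p·G(s)/(1 + K_p·G(s)) = 42.2/(s + 13 + 42.2) = 42.2/(s + 55.2).
The closed-loop pole is at s = −55.2.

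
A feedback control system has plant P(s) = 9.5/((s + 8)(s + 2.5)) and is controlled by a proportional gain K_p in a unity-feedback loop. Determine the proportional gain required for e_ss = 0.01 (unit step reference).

K_p = 208

The loop is type 0, so e_ss(step) = 1/(1 + K_pos) with K_pos = K_p·P(0).
P(0) = 0.475. Require 1/(1 + K_p·0.475) = 0.01, so 1 + 0.475·K_p = 100.
K_p = (100 − 1)/0.475 = 208.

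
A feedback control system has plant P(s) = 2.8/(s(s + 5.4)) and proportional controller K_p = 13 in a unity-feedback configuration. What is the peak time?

The closed-loop denominator s² + 5.4s + 36.4 gives ω_n = √36.4 = 6.033 and ζ = 5.4/(2ω_n) = 0.4475.
Damped frequency ω_d = ω_n√(1−ζ²) = 5.395 rad/s, so peak time T_p = π/ω_d = 0.582 s.

T_p = 0.582 s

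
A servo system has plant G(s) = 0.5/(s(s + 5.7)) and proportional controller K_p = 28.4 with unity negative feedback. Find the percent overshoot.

From 1 + K_pG(s) = 0: s² + 5.7s + 14.2 = 0 ⇒ ω_n = 3.768, ζ = 0.7563.
%OS = 100·exp(−πζ/√(1−ζ²)) = 100·exp(−π·0.7563/√0.428) = 2.65%.

2.65%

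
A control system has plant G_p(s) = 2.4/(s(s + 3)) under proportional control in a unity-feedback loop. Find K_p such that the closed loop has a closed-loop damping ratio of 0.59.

K_p = 2.69

Closed-loop characteristic equation: s² + 3s + K_p·2.4 = 0.
So ω_n = √(2.4K_p) and 2ζω_n = 3, giving ζ = 3/(2√(2.4K_p)).
Setting ζ = 0.59: √(2.4K_p) = 3/(2·0.59) = 2.542, so K_p = 6.464/2.4 = 2.69.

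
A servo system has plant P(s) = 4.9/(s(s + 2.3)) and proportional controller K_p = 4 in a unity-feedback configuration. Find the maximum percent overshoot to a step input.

43%

The closed-loop denominator s² + 2.3s + 19.6 gives ω_n = √19.6 = 4.427 and ζ = 2.3/(2ω_n) = 0.2598.
%OS = 100·exp(−πζ/√(1−ζ²)) = 100·exp(−π·0.2598/√0.9325) = 43%.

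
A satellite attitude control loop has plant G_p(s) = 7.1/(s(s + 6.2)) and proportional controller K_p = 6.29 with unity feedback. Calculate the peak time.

Closed-loop characteristic equation: s² + 6.2s + 44.66 = 0, so ω_n = 6.683 rad/s and ζ = 6.2/(2·6.683) = 0.4639.
Damped frequency ω_d = ω_n√(1−ζ²) = 5.92 rad/s, so peak time T_p = π/ω_d = 0.531 s.

T_p = 0.531 s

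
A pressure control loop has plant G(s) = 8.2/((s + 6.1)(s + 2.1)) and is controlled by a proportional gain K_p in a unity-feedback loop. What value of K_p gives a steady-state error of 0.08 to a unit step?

K_p = 18

For a type-0 loop with proportional control, e_ss = 1/(1 + K_p·G(0)).
G(0) = 0.6401. Require 1/(1 + K_p·0.6401) = 0.08, so 1 + 0.6401·K_p = 12.5.
K_p = (12.5 − 1)/0.6401 = 18.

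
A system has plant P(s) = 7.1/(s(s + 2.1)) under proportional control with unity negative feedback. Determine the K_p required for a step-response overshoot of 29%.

From %OS = 100·exp(−πζ/√(1−ζ²)) = 29%, ζ = −ln(0.29)/√(π²+ln²(0.29)) = 0.3666.
Characteristic equation s² + 2.1s + 7.1K_p = 0 gives ζ = 2.1/(2√(7.1K_p)).
Setting ζ = 0.3666: √(7.1K_p) = 2.1/(2·0.3666) = 2.864, so K_p = 8.204/7.1 = 1.16.

K_p = 1.16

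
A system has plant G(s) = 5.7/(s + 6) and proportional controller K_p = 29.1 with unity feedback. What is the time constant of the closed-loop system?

τ = 0.00582 s

Closed-loop transfer function: T(s) = K_p·G(s)/(1 + K_p·G(s)) = 165.9/(s + 6 + 165.9) = 165.9/(s + 171.9).
Time constant τ = 1/171.9 = 0.00582 s.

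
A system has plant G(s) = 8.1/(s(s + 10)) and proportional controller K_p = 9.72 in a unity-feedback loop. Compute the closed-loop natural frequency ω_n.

ω_n = 8.87 rad/s

The closed-loop denominator is s(s+10) + 9.72·8.1 = s² + 10s + 78.73.
Matching s² + 2ζω_n s + ω_n²: ω_n = √78.73 = 8.873 rad/s and 2ζω_n = 10, so ζ = 10/(2·8.873) = 0.564.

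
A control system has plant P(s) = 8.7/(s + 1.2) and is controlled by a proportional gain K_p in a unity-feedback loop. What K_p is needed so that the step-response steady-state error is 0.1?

The loop is type 0, so e_ss(step) = 1/(1 + K_pos) with K_pos = K_p·P(0).
P(0) = 7.25. Require 1/(1 + K_p·7.25) = 0.1, so 1 + 7.25·K_p = 10.
K_p = (10 − 1)/7.25 = 1.24.

K_p = 1.24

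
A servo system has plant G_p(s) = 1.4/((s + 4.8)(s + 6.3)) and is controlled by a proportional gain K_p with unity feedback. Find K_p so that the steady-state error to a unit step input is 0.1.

For a type-0 loop with proportional control, e_ss = 1/(1 + K_p·G_p(0)).
G_p(0) = 0.0463. Require 1/(1 + K_p·0.0463) = 0.1, so 1 + 0.0463·K_p = 10.
K_p = (10 − 1)/0.0463 = 194.

K_p = 194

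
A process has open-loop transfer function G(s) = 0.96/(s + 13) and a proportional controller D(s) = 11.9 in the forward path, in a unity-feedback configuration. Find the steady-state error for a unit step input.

The loop is type 0. Static position error constant K_pos = D(0)·G(0) = 11.9·0.07385 = 0.8788.
Steady-state error to a unit step: e_ss = 1/(1+K_pos) = 1/1.879 = 0.532.

0.532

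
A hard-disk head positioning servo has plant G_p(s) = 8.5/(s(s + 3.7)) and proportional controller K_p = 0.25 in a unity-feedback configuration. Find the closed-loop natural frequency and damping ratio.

ω_n = 1.46 rad/s, ζ = 1.27

With unity feedback the closed-loop characteristic equation is s² + 3.7s + 0.25·8.5 = s² + 3.7s + 2.125 = 0.
So ω_n² = 2.125 ⇒ ω_n = 1.458 rad/s, and ζ = 3.7/(2ω_n) = 1.27.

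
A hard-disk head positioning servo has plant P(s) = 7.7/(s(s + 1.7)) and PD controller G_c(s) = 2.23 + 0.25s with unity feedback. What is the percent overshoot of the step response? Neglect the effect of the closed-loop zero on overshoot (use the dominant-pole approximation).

Forward path: (2.23 + 0.25s)·7.7/(s(s+1.7)). The closed-loop characteristic equation is s² + (1.7 + 7.7·0.25)s + 7.7·2.23 = 0.
That is s² + 3.625s + 17.17 = 0, so ω_n = 4.144 rad/s and ζ = 3.625/(2·4.144) = 0.4374.
%OS = 100·exp(−πζ/√(1−ζ²)) = 21.7%.

21.7%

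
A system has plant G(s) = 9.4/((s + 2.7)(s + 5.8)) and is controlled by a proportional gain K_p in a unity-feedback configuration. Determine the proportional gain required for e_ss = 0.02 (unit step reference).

K_p = 81.6

Steady-state error for a unit step on this type-0 loop is 1/(1 + K_p·G(0)).
G(0) = 0.6003. Require 1/(1 + K_p·0.6003) = 0.02, so 1 + 0.6003·K_p = 50.
K_p = (50 − 1)/0.6003 = 81.6.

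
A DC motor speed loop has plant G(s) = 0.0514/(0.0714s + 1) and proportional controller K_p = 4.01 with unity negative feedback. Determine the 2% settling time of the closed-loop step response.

Closed loop: T(s) = K_p·G/(1+K_p·G) = 0.2061/(0.0714s + 1 + 0.2061), with pole at s = −(1 + 0.2061)/0.0714 = −16.89.
τ = 1/16.89 = 0.0592 s, so 2% settling time ≈ 4τ = 0.237 s.

T_s ≈ 0.237 s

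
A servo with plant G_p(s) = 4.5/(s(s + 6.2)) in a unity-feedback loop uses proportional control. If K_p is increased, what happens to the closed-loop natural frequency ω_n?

ω_n = √(4.5·K_p), which grows with K_p.

increase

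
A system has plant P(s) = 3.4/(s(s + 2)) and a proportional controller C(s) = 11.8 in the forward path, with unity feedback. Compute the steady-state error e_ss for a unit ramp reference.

0.0499

The loop has one pole at the origin (type 1). Velocity error constant K_v = lim_{s→0} s·C(s)P(s) = 11.8·3.4/2 = 20.06.
Steady-state error to a unit ramp: e_ss = 1/K_v = 0.0499.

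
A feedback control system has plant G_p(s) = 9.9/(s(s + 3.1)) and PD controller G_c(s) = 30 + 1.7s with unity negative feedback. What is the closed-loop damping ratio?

Forward path: (30 + 1.7s)·9.9/(s(s+3.1)). The closed-loop characteristic equation is s² + (3.1 + 9.9·1.7)s + 9.9·30 = 0.
That is s² + 19.93s + 297 = 0, so ω_n = 17.23 rad/s and ζ = 19.93/(2·17.23) = 0.5782.

ζ = 0.578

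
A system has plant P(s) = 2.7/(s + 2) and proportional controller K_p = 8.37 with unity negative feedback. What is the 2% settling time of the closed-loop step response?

T_s ≈ 0.163 s

Closed-loop transfer function: T(s) = K_p·P(s)/(1 + K_p·P(s)) = 22.6/(s + 2 + 22.6) = 22.6/(s + 24.6).
Time constant τ = 1/24.6 = 0.04065 s, so the 2% settling time is about 4τ = 0.163 s.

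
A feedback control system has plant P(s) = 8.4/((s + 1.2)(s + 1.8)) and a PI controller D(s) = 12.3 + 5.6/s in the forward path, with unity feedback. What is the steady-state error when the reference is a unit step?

0

The open loop D(s)P(s) has a pole at the origin (type 1), so the static position error constant is infinite and e_ss = 1/(1+∞) = 0.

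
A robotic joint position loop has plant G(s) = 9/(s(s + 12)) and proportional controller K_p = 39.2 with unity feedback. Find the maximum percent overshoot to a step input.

Closed-loop characteristic equation: s² + 12s + 352.8 = 0, so ω_n = 18.78 rad/s and ζ = 12/(2·18.78) = 0.3194.
%OS = 100·exp(−πζ/√(1−ζ²)) = 100·exp(−π·0.3194/√0.898) = 34.7%.

34.7%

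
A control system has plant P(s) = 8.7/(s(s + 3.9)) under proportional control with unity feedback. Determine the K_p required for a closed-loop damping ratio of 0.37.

Closed-loop characteristic equation: s² + 3.9s + K_p·8.7 = 0.
So ω_n = √(8.7K_p) and 2ζω_n = 3.9, giving ζ = 3.9/(2√(8.7K_p)).
Setting ζ = 0.37: √(8.7K_p) = 3.9/(2·0.37) = 5.27, so K_p = 27.78/8.7 = 3.19.

K_p = 3.19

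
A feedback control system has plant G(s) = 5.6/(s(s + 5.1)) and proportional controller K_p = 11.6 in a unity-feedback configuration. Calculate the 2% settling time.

T_s ≈ 1.57 s

The closed-loop denominator s² + 5.1s + 64.96 gives ω_n = √64.96 = 8.06 and ζ = 5.1/(2ω_n) = 0.3164.
2% settling time T_s ≈ 4/(ζω_n) = 4/2.55 = 1.57 s.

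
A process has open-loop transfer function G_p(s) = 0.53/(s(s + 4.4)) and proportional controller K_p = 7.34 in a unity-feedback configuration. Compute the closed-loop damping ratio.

ζ = 1.12

With unity feedback the closed-loop characteristic equation is s² + 4.4s + 7.34·0.53 = s² + 4.4s + 3.89 = 0.
So ω_n² = 3.89 ⇒ ω_n = 1.972 rad/s, and ζ = 4.4/(2ω_n) = 1.12.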